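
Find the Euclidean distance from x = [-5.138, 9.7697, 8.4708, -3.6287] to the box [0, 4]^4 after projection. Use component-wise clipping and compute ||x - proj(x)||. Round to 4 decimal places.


Project each component onto [0, 4].
clip(-5.138) = 0.0, clip(9.7697) = 4.0, clip(8.4708) = 4.0, clip(-3.6287) = 0.0
Projection = [0.0, 4.0, 4.0, 0.0]
Squared diffs: [26.399, 33.2894, 19.9881, 13.1675]
Distance = sqrt(92.844) = 9.6356


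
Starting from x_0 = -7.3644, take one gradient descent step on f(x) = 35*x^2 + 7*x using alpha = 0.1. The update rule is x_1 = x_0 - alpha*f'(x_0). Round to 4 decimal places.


We compute the gradient at x_0 and apply the update.
f'(x) = 70*x + 7
f'(-7.3644) = 70*-7.3644 + 7 = -508.508
x_1 = -7.3644 - 0.1*-508.508 = 43.4864


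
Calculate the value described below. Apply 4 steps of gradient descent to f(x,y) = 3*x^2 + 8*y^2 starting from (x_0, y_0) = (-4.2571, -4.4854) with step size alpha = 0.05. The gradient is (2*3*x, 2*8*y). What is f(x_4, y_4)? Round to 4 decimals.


Gradient descent on f(x,y) = 3*x^2 + 8*y^2.
Starting point: (-4.2571, -4.4854), alpha = 0.05
Step 1: grad_x = 2*3*-4.2571 = -25.5426, grad_y = 2*8*-4.4854 = -71.7664
  x_1 = -4.2571 - 0.05*-25.5426 = -2.98
  y_1 = -4.4854 - 0.05*-71.7664 = -0.8971
Step 2: grad_x = 2*3*-2.98 = -17.8798, grad_y = 2*8*-0.8971 = -14.3533
  x_2 = -2.98 - 0.05*-17.8798 = -2.086
  y_2 = -0.8971 - 0.05*-14.3533 = -0.1794
Step 3: grad_x = 2*3*-2.086 = -12.5159, grad_y = 2*8*-0.1794 = -2.8707
  x_3 = -2.086 - 0.05*-12.5159 = -1.4602
  y_3 = -0.1794 - 0.05*-2.8707 = -0.0359
Step 4: grad_x = 2*3*-1.4602 = -8.7611, grad_y = 2*8*-0.0359 = -0.5741
  x_4 = -1.4602 - 0.05*-8.7611 = -1.0221
  y_4 = -0.0359 - 0.05*-0.5741 = -0.0072
f(-1.0221, -0.0072) = 3*(-1.0221)^2 + 8*(-0.0072)^2 = 3.1347


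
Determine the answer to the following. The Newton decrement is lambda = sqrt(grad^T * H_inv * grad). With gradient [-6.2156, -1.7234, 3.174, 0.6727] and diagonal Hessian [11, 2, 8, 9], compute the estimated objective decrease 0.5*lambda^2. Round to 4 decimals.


Step 1: H is diagonal, so H^(-1) * g = [-0.5651, -0.8617, 0.3968, 0.0747].
Step 2: g^T H^(-1) g = sum_i g_i^2 / H_ii
  = (-6.2156)^2/11 + (-1.7234)^2/2 + (3.174)^2/8 + (0.6727)^2/9
  = 3.5122 + 1.4851 + 1.2593 + 0.0503 = 6.3068
Step 3: Objective decrease = 0.5 * g^T H^(-1) g = 3.1534


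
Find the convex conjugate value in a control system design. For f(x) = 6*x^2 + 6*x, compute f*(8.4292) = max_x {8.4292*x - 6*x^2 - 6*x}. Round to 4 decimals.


f*(y) = sup_x {y*x - a*x^2 - b*x} = sup_x {(y-b)*x - a*x^2}
FOC: (y - b) - 2a*x = 0 => x* = (y - b)/(2a)
x* = (8.4292 - 6)/(2*6) = 0.2024
f*(8.4292) = (y-b)^2/(4a) = (8.4292 - 6)^2/(4*6)
= 5.901/24 = 0.2459


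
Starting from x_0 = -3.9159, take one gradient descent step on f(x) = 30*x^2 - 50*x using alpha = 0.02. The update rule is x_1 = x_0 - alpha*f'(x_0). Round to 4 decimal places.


We compute the gradient at x_0 and apply the update.
f'(x) = 60*x - 50
f'(-3.9159) = 60*-3.9159 - 50 = -284.954
x_1 = -3.9159 - 0.02*-284.954 = 1.7832


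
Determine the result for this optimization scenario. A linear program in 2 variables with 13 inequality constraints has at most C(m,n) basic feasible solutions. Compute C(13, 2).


Each vertex corresponds to some choice of n active constraints out of m, so the number of vertices is at most C(m, n) = m! / (n!(m-n)!).
m = 13, n = 2
Numerator: 13 * 12
Denominator: 2! = 2
C(13, 2) = 78


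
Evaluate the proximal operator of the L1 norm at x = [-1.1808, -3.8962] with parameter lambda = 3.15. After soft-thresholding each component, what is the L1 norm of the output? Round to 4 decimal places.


Soft-thresholding with lambda = 3.15:
prox(-1.1808) = sign(-1.1808)*max(|-1.1808| - 3.15, 0) = 0.0
prox(-3.8962) = sign(-3.8962)*max(|-3.8962| - 3.15, 0) = -0.7462
prox(x) = [0.0, -0.7462]
||prox(x)||_1 = 0.0 + 0.7462 = 0.7462


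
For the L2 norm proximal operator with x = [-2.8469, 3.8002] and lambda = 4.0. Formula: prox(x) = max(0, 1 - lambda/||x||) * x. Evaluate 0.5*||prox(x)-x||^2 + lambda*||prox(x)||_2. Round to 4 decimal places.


Step 1: Compute ||x||.
||x|| = 4.7483
Step 2: Compute scaling factor.
scale = max(0, 1 - 4.0/4.7483) = 0.1576
Step 3: prox(x) = [-0.4487, 0.5989]
||prox(x)|| = 0.7483
Step 4: Proximal objective.
0.5*||prox-x||^2 = 8.0
lambda*||prox|| = 2.9932
Total = 10.9932


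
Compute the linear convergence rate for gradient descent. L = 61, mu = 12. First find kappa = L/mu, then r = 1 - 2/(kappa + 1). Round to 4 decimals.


Step 1: Compute the condition number.
kappa = L/mu = 61/12 = 5.0833
Step 2: Compute the convergence rate.
r = 1 - 2/(kappa + 1) = 1 - 2*mu/(L + mu) = (L - mu)/(L + mu) = 49/73 = 0.6712


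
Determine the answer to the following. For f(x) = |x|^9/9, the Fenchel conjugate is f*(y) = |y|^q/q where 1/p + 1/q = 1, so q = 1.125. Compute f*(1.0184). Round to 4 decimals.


The conjugate exponent q satisfies 1/p + 1/q = 1.
p = 9, so q = 9/(9 - 1) = 1.125
|y|^q = 1.0184^1.125 = 1.0207
f*(1.0184) = 1.0207 / 1.125 = 0.9073


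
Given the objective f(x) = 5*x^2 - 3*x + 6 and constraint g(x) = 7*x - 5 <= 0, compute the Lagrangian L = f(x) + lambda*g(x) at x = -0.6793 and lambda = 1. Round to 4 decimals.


Step 1: Evaluate f(x).
f(-0.6793) = 5*(-0.6793)^2 - 3*(-0.6793) + 6 = 10.3451
Step 2: Evaluate g(x).
g(-0.6793) = 7*-0.6793 - 5 = -9.7551
Step 3: Compute Lagrangian.
L = 10.3451 + 1*-9.7551 = 0.59


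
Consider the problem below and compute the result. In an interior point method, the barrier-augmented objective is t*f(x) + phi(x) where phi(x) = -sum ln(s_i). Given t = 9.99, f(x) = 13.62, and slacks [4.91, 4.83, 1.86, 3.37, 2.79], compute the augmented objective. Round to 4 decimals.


Step 1: Compute log-barrier.
ln values: [1.5913, 1.5748, 0.6206, 1.2149, 1.026]
phi = -(1.5913 + 1.5748 + 0.6206 + 1.2149 + 1.026) = -6.0277
Step 2: Compute augmented objective.
t*f(x) = 9.99*13.62 = 136.0638
Total = 136.0638 - 6.0277 = 130.0361


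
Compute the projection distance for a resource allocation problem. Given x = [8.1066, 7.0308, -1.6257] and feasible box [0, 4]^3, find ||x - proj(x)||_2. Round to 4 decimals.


Project each component onto [0, 4].
clip(8.1066) = 4.0, clip(7.0308) = 4.0, clip(-1.6257) = 0.0
Projection = [4.0, 4.0, 0.0]
Squared diffs: [16.8642, 9.1857, 2.6429]
Distance = sqrt(28.6928) = 5.3566


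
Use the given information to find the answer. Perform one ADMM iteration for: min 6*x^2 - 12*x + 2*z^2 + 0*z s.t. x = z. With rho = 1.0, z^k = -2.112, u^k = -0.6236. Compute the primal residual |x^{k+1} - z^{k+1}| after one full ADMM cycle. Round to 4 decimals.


ADMM iteration with rho = 1.0, z^k = -2.112, u^k = -0.6236
Step 1: x-update.
Minimize 6*x^2 - 12*x + (1.0/2)*(x + 2.112 - 0.6236)^2
FOC: (2*6 + 1.0)*x = 12 + 1.0*(-2.112 + 0.6236)
x^{k+1} = 0.8086
Step 2: z-update.
Minimize 2*z^2 + 0*z + (1.0/2)*(0.8086 - z - 0.6236)^2
FOC: (2*2 + 1.0)*z = 0 + 1.0*(0.8086 - 0.6236)
z^{k+1} = 0.037
Step 3: u-update.
u^{k+1} = -0.6236 + 0.8086 - 0.037 = 0.148
Step 4: Primal residual = |0.8086 - 0.037| = 0.7716


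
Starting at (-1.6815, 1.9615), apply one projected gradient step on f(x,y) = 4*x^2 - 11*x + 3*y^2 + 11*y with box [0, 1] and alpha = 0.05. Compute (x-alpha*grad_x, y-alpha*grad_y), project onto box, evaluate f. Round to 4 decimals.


Step 1: Compute gradient at (-1.6815, 1.9615).
grad_x = 2*4*-1.6815 - 11 = -24.452
grad_y = 2*3*1.9615 + 11 = 22.769
Step 2: Gradient step.
x_raw = -1.6815 - 0.05*-24.452 = -0.4589
y_raw = 1.9615 - 0.05*22.769 = 0.8231
Step 3: Project onto [0, 1].
x_proj = clip(-0.4589) = 0.0
y_proj = clip(0.8231) = 0.8231
Step 4: Evaluate f.
f(0.0, 0.8231) = 11.0858


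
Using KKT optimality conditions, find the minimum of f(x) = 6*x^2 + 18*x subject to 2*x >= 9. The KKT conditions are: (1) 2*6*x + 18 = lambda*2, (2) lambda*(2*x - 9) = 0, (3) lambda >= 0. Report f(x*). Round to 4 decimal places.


Step 1: Try lambda = 0 (constraint inactive).
x_unc = -18/(2*6) = -1.5
Check: 2*-1.5 = -3.0 < 9 -- violated!
Step 2: Constraint must be active: 2*x = 9
x* = 9/2 = 4.5
lambda = (2*6*4.5 + 18)/2 = 36.0
Step 3: Compute optimal value.
f(x*) = 6*4.5^2 + 18*4.5 = 202.5


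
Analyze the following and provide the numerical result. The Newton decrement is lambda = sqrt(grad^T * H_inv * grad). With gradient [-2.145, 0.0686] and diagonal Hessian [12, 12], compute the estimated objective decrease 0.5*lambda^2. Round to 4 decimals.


Step 1: H is diagonal, so H^(-1) * g = [-0.1788, 0.0057].
Step 2: g^T H^(-1) g = sum_i g_i^2 / H_ii
  = (-2.145)^2/12 + (0.0686)^2/12
  = 0.3834 + 0.0004 = 0.3838
Step 3: Objective decrease = 0.5 * g^T H^(-1) g = 0.1919


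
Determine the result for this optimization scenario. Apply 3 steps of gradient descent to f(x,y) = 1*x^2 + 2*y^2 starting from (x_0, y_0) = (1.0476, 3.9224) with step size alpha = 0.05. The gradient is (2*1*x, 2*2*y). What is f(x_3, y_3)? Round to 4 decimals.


Gradient descent on f(x,y) = 1*x^2 + 2*y^2.
Starting point: (1.0476, 3.9224), alpha = 0.05
Step 1: grad_x = 2*1*1.0476 = 2.0952, grad_y = 2*2*3.9224 = 15.6896
  x_1 = 1.0476 - 0.05*2.0952 = 0.9428
  y_1 = 3.9224 - 0.05*15.6896 = 3.1379
Step 2: grad_x = 2*1*0.9428 = 1.8857, grad_y = 2*2*3.1379 = 12.5517
  x_2 = 0.9428 - 0.05*1.8857 = 0.8486
  y_2 = 3.1379 - 0.05*12.5517 = 2.5103
Step 3: grad_x = 2*1*0.8486 = 1.6971, grad_y = 2*2*2.5103 = 10.0413
  x_3 = 0.8486 - 0.05*1.6971 = 0.7637
  y_3 = 2.5103 - 0.05*10.0413 = 2.0083
f(0.7637, 2.0083) = 1*0.7637^2 + 2*2.0083^2 = 8.6495


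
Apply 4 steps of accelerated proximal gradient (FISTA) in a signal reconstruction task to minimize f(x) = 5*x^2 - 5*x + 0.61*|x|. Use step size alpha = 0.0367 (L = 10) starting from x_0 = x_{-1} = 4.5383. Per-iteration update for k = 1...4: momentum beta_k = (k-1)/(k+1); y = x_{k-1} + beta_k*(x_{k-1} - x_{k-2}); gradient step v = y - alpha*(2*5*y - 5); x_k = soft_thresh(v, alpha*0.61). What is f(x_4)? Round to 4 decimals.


FISTA on f(x) = 5*x^2 - 5*x + 0.61*|x|
L = 10, alpha = 0.0367
Iteration 1: beta = 0.0, y = 4.5383 + 0.0*(4.5383 - 4.5383) = 4.5383
  grad(y) = 40.383, v = y - alpha*grad = 3.0562
  prox(v) = soft_thresh(3.0562, 0.0224) = 3.0339
Iteration 2: beta = 0.3333, y = 3.0339 + 0.3333*(3.0339 - 4.5383) = 2.5324
  grad(y) = 20.3238, v = y - alpha*grad = 1.7865
  prox(v) = soft_thresh(1.7865, 0.0224) = 1.7641
Iteration 3: beta = 0.5, y = 1.7641 + 0.5*(1.7641 - 3.0339) = 1.1292
  grad(y) = 6.2923, v = y - alpha*grad = 0.8983
  prox(v) = soft_thresh(0.8983, 0.0224) = 0.8759
Iteration 4: beta = 0.6, y = 0.8759 + 0.6*(0.8759 - 1.7641) = 0.343
  grad(y) = -1.57, v = y - alpha*grad = 0.4006
  prox(v) = soft_thresh(0.4006, 0.0224) = 0.3782
f(x_4) = 5*0.3782^2 - 5*0.3782 + 0.61*|0.3782| = -0.9451


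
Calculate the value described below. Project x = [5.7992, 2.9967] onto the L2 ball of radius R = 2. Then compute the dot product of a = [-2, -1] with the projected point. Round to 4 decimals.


Step 1: Compute ||x|| (intermediates to 6 decimals).
||x|| = sqrt(5.7992^2 + 2.9967^2) = 6.527705
Step 2: Project.
Since ||x|| > R, scale = R/||x|| = 2/6.527705 = 0.306386, proj(x) = scale * x
proj(x) = [1.776794, 0.918147]
Step 3: Dot product.
a^T * proj(x) = -2*1.776794 - 1*0.918147 = -4.4717


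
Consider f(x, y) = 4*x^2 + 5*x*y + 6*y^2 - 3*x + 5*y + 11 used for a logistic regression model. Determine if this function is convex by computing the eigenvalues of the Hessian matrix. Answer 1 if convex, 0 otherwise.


The Hessian of f(x,y) = 4*x^2 + 5*x*y + 6*y^2 - 3*x + 5*y + 11 is:
H = [[8, 5], [5, 12]]
Trace = 8 + 12 = 20
Determinant = 8*12 - (5)^2 = 71
Discriminant = (20)^2 - 4*71 = 116.0
Eigenvalues: lambda_1 = 4.6148, lambda_2 = 15.3852
The function is convex.

1


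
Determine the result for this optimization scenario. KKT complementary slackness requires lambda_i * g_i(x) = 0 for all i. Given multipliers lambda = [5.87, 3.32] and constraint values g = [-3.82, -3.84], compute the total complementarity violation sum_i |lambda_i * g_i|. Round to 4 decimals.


KKT complementary slackness check:
lambda_1 * g_1 = 5.87 * -3.82 = -22.4234
lambda_2 * g_2 = 3.32 * -3.84 = -12.7488
Total violation = 22.4234 + 12.7488 = 35.1722


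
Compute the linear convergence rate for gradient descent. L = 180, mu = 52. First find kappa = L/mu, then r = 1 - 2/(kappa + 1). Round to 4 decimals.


Step 1: Compute the condition number.
kappa = L/mu = 180/52 = 3.4615
Step 2: Compute the convergence rate.
r = 1 - 2/(kappa + 1) = 1 - 2*mu/(L + mu) = (L - mu)/(L + mu) = 128/232 = 0.5517


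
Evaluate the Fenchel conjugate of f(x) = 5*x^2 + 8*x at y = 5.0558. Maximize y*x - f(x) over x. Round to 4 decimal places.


f*(y) = sup_x {y*x - a*x^2 - b*x} = sup_x {(y-b)*x - a*x^2}
FOC: (y - b) - 2a*x = 0 => x* = (y - b)/(2a)
x* = (5.0558 - 8)/(2*5) = -0.2944
f*(5.0558) = (y-b)^2/(4a) = (5.0558 - 8)^2/(4*5)
= 8.6683/20 = 0.4334


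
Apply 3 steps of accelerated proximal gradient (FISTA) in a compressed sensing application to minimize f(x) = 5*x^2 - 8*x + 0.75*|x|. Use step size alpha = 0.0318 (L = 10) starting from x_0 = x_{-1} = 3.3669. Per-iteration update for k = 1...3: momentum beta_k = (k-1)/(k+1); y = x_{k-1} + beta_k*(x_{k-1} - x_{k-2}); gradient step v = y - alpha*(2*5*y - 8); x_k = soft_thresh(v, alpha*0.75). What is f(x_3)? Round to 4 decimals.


FISTA on f(x) = 5*x^2 - 8*x + 0.75*|x|
L = 10, alpha = 0.0318
Iteration 1: beta = 0.0, y = 3.3669 + 0.0*(3.3669 - 3.3669) = 3.3669
  grad(y) = 25.669, v = y - alpha*grad = 2.5506
  prox(v) = soft_thresh(2.5506, 0.0239) = 2.5268
Iteration 2: beta = 0.3333, y = 2.5268 + 0.3333*(2.5268 - 3.3669) = 2.2467
  grad(y) = 14.4673, v = y - alpha*grad = 1.7867
  prox(v) = soft_thresh(1.7867, 0.0239) = 1.7628
Iteration 3: beta = 0.5, y = 1.7628 + 0.5*(1.7628 - 2.5268) = 1.3808
  grad(y) = 5.8085, v = y - alpha*grad = 1.1961
  prox(v) = soft_thresh(1.1961, 0.0239) = 1.1723
f(x_3) = 5*1.1723^2 - 8*1.1723 + 0.75*|1.1723| = -1.6278


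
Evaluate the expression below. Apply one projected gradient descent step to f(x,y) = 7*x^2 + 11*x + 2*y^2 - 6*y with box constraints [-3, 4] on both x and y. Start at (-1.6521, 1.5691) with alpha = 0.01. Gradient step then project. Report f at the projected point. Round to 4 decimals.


Step 1: Compute gradient at (-1.6521, 1.5691).
grad_x = 2*7*-1.6521 + 11 = -12.1294
grad_y = 2*2*1.5691 - 6 = 0.2764
Step 2: Gradient step.
x_raw = -1.6521 - 0.01*-12.1294 = -1.5308
y_raw = 1.5691 - 0.01*0.2764 = 1.5663
Step 3: Project onto [-3, 4].
x_proj = clip(-1.5308) = -1.5308
y_proj = clip(1.5663) = 1.5663
Step 4: Evaluate f.
f(-1.5308, 1.5663) = -4.9265


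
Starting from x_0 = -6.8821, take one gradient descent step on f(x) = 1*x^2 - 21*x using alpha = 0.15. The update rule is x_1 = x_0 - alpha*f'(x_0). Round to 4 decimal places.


We compute the gradient at x_0 and apply the update.
f'(x) = 2*x - 21
f'(-6.8821) = 2*-6.8821 - 21 = -34.7642
x_1 = -6.8821 - 0.15*-34.7642 = -1.6675


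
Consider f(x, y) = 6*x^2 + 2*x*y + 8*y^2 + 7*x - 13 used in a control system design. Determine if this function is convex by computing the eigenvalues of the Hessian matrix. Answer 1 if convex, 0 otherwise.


The Hessian of f(x,y) = 6*x^2 + 2*x*y + 8*y^2 + 7*x - 13 is:
H = [[12, 2], [2, 16]]
Trace = 12 + 16 = 28
Determinant = 12*16 - (2)^2 = 188
Discriminant = (28)^2 - 4*188 = 32.0
Eigenvalues: lambda_1 = 11.1716, lambda_2 = 16.8284
The function is convex.

1


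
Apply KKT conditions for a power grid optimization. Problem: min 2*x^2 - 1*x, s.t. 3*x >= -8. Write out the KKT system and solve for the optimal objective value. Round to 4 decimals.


Step 1: Try lambda = 0 (constraint inactive).
Stationarity: 2*2*x - 1 = 0
x* = 1/(2*2) = 0.25
Check constraint: 3*0.25 = 0.75 >= -8 -- satisfied.
Step 2: Compute optimal value.
f(x*) = 2*0.25^2 - 1*0.25 = -0.125


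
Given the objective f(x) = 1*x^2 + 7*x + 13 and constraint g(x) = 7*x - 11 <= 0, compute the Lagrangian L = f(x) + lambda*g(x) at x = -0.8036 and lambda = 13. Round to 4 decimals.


Step 1: Evaluate f(x).
f(-0.8036) = 1*(-0.8036)^2 + 7*(-0.8036) + 13 = 8.0206
Step 2: Evaluate g(x).
g(-0.8036) = 7*-0.8036 - 11 = -16.6252
Step 3: Compute Lagrangian.
L = 8.0206 + 13*-16.6252 = -208.107


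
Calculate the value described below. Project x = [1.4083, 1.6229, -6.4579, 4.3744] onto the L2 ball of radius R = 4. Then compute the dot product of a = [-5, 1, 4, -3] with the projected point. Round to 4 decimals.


Step 1: Compute ||x|| (intermediates to 6 decimals).
||x|| = sqrt(1.4083^2 + 1.6229^2 + (-6.4579)^2 + 4.3744^2) = 8.090548
Step 2: Project.
Since ||x|| > R, scale = R/||x|| = 4/8.090548 = 0.494404, proj(x) = scale * x
proj(x) = [0.696269, 0.802368, -3.192812, 2.162721]
Step 3: Dot product.
a^T * proj(x) = -5*0.696269 + 1*0.802368 + 4*(-3.192812) - 3*2.162721 = -21.9384


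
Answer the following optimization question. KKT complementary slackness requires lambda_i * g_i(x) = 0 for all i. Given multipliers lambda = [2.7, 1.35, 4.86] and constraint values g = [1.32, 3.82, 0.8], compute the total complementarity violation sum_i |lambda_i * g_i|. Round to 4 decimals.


KKT complementary slackness check:
lambda_1 * g_1 = 2.7 * 1.32 = 3.564
lambda_2 * g_2 = 1.35 * 3.82 = 5.157
lambda_3 * g_3 = 4.86 * 0.8 = 3.888
Total violation = 3.564 + 5.157 + 3.888 = 12.609


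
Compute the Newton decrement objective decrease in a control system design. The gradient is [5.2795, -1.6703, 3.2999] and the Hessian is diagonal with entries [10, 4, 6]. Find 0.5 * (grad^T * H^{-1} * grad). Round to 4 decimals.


Step 1: H is diagonal, so H^(-1) * g = [0.528, -0.4176, 0.55].
Step 2: g^T H^(-1) g = sum_i g_i^2 / H_ii
  = (5.2795)^2/10 + (-1.6703)^2/4 + (3.2999)^2/6
  = 2.7873 + 0.6975 + 1.8149 = 5.2997
Step 3: Objective decrease = 0.5 * g^T H^(-1) g = 2.6498


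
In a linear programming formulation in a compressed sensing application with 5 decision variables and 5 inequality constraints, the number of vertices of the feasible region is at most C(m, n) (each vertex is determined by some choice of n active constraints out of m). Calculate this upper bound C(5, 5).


Each vertex corresponds to some choice of n active constraints out of m, so the number of vertices is at most C(m, n) = m! / (n!(m-n)!).
m = 5, n = 5
Numerator: 5 * 4 * 3 * 2 * 1
Denominator: 5! = 120
C(5, 5) = 1


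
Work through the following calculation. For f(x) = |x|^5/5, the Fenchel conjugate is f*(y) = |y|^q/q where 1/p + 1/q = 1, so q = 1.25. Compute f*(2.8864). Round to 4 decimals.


The conjugate exponent q satisfies 1/p + 1/q = 1.
p = 5, so q = 5/(5 - 1) = 1.25
|y|^q = 2.8864^1.25 = 3.7622
f*(2.8864) = 3.7622 / 1.25 = 3.0098


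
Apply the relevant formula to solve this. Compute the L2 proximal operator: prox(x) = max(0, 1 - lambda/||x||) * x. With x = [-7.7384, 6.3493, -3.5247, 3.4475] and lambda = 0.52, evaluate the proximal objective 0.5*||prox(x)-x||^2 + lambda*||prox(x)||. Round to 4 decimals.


Step 1: Compute ||x||.
||x|| = 11.1582
Step 2: Compute scaling factor.
scale = max(0, 1 - 0.52/11.1582) = 0.9534
Step 3: prox(x) = [-7.3778, 6.0534, -3.3604, 3.2868]
||prox(x)|| = 10.6382
Step 4: Proximal objective.
0.5*||prox-x||^2 = 0.1352
lambda*||prox|| = 5.5319
Total = 5.6671


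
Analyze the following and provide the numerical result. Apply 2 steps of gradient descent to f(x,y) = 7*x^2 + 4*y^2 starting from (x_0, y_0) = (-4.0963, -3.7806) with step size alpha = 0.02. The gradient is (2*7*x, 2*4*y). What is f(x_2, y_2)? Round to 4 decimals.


Gradient descent on f(x,y) = 7*x^2 + 4*y^2.
Starting point: (-4.0963, -3.7806), alpha = 0.02
Step 1: grad_x = 2*7*-4.0963 = -57.3482, grad_y = 2*4*-3.7806 = -30.2448
  x_1 = -4.0963 - 0.02*-57.3482 = -2.9493
  y_1 = -3.7806 - 0.02*-30.2448 = -3.1757
Step 2: grad_x = 2*7*-2.9493 = -41.2907, grad_y = 2*4*-3.1757 = -25.4056
  x_2 = -2.9493 - 0.02*-41.2907 = -2.1235
  y_2 = -3.1757 - 0.02*-25.4056 = -2.6676
f(-2.1235, -2.6676) = 7*(-2.1235)^2 + 4*(-2.6676)^2 = 60.0296


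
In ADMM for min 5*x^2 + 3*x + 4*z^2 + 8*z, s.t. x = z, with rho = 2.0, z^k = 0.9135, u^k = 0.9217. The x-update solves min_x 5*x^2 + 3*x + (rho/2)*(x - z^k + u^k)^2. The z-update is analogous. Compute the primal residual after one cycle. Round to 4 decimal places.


ADMM iteration with rho = 2.0, z^k = 0.9135, u^k = 0.9217
Step 1: x-update.
Minimize 5*x^2 + 3*x + (2.0/2)*(x - 0.9135 + 0.9217)^2
FOC: (2*5 + 2.0)*x = -3 + 2.0*(0.9135 - 0.9217)
x^{k+1} = -0.2514
Step 2: z-update.
Minimize 4*z^2 + 8*z + (2.0/2)*(-0.2514 - z + 0.9217)^2
FOC: (2*4 + 2.0)*z = -8 + 2.0*(-0.2514 + 0.9217)
z^{k+1} = -0.6659
Step 3: u-update.
u^{k+1} = 0.9217 - 0.2514 + 0.6659 = 1.3363
Step 4: Primal residual = |-0.2514 + 0.6659| = 0.4146


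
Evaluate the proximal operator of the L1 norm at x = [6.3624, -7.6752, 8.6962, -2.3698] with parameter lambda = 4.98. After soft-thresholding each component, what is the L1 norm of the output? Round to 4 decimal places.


Soft-thresholding with lambda = 4.98:
prox(6.3624) = sign(6.3624)*max(|6.3624| - 4.98, 0) = 1.3824
prox(-7.6752) = sign(-7.6752)*max(|-7.6752| - 4.98, 0) = -2.6952
prox(8.6962) = sign(8.6962)*max(|8.6962| - 4.98, 0) = 3.7162
prox(-2.3698) = sign(-2.3698)*max(|-2.3698| - 4.98, 0) = 0.0
prox(x) = [1.3824, -2.6952, 3.7162, 0.0]
||prox(x)||_1 = 1.3824 + 2.6952 + 3.7162 + 0.0 = 7.7938


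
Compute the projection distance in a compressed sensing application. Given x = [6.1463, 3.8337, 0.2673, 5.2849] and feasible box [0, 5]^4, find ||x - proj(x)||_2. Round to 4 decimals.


Project each component onto [0, 5].
clip(6.1463) = 5.0, clip(3.8337) = 3.8337, clip(0.2673) = 0.2673, clip(5.2849) = 5.0
Projection = [5.0, 3.8337, 0.2673, 5.0]
Squared diffs: [1.314, 0.0, 0.0, 0.0812]
Distance = sqrt(1.3952) = 1.1812


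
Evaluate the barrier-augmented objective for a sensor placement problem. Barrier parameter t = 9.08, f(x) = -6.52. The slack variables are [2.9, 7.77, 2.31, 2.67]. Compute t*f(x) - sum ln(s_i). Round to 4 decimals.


Step 1: Compute log-barrier.
ln values: [1.0647, 2.0503, 0.8372, 0.9821]
phi = -(1.0647 + 2.0503 + 0.8372 + 0.9821) = -4.9343
Step 2: Compute augmented objective.
t*f(x) = 9.08*-6.52 = -59.2016
Total = -59.2016 - 4.9343 = -64.1359


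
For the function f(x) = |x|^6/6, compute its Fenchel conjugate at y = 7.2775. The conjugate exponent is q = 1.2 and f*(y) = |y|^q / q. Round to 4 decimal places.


The conjugate exponent q satisfies 1/p + 1/q = 1.
p = 6, so q = 6/(6 - 1) = 1.2
|y|^q = 7.2775^1.2 = 10.8238
f*(7.2775) = 10.8238 / 1.2 = 9.0198


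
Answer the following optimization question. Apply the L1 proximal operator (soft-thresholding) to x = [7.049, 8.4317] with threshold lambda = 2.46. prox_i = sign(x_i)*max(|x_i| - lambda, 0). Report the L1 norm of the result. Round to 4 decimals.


Soft-thresholding with lambda = 2.46:
prox(7.049) = sign(7.049)*max(|7.049| - 2.46, 0) = 4.589
prox(8.4317) = sign(8.4317)*max(|8.4317| - 2.46, 0) = 5.9717
prox(x) = [4.589, 5.9717]
||prox(x)||_1 = 4.589 + 5.9717 = 10.5607


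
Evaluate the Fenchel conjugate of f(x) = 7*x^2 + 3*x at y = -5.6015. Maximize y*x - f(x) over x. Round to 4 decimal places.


f*(y) = sup_x {y*x - a*x^2 - b*x} = sup_x {(y-b)*x - a*x^2}
FOC: (y - b) - 2a*x = 0 => x* = (y - b)/(2a)
x* = (-5.6015 - 3)/(2*7) = -0.6144
f*(-5.6015) = (y-b)^2/(4a) = (-5.6015 - 3)^2/(4*7)
= 73.9858/28 = 2.6424


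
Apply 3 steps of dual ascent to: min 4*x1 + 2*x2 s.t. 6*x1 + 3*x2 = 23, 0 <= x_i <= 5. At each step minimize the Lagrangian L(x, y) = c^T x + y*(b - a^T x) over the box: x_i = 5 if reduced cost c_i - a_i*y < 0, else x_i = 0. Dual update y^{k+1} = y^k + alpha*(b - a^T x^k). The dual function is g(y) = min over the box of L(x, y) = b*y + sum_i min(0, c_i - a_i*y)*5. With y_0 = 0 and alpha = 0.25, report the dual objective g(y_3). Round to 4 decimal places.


Dual ascent for LP: min 4*x1 + 2*x2, 6*x1 + 3*x2 = 23, 0 <= x_i <= 5
Step 1: y^k = 0.0, reduced costs: (4.0, 2.0)
  x^k = (0.0, 0.0), subgradient = b - a^T x = 23.0
  y^{k+1} = 0.0 + 0.25*23.0 = 5.75
Step 2: y^k = 5.75, reduced costs: (-30.5, -15.25)
  x^k = (5.0, 5.0), subgradient = b - a^T x = -22.0
  y^{k+1} = 5.75 + 0.25*-22.0 = 0.25
Step 3: y^k = 0.25, reduced costs: (2.5, 1.25)
  x^k = (0.0, 0.0), subgradient = b - a^T x = 23.0
  y^{k+1} = 0.25 + 0.25*23.0 = 6.0
Dual objective at y_3 = 6.0: reduced costs (-32.0, -16.0), box minimizer x = (5.0, 5.0)
g(y_3) = b*y + (c1 - a1*y)*x1 + (c2 - a2*y)*x2 = 23*6.0 + (-32.0)*5.0 + (-16.0)*5.0 = 138.0 - 160.0 - 80.0 = -102.0


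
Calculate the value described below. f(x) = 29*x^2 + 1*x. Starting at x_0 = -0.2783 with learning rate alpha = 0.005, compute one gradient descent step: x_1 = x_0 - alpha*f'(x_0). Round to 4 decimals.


We compute the gradient at x_0 and apply the update.
f'(x) = 58*x + 1
f'(-0.2783) = 58*-0.2783 + 1 = -15.1414
x_1 = -0.2783 - 0.005*-15.1414 = -0.2026


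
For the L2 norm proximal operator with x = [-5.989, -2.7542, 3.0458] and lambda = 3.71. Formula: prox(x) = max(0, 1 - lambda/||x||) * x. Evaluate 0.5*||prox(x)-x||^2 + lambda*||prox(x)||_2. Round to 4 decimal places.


Step 1: Compute ||x||.
||x|| = 7.2616
Step 2: Compute scaling factor.
scale = max(0, 1 - 3.71/7.2616) = 0.4891
Step 3: prox(x) = [-2.9292, -1.3471, 1.4897]
||prox(x)|| = 3.5516
Step 4: Proximal objective.
0.5*||prox-x||^2 = 6.8821
lambda*||prox|| = 13.1764
Total = 20.0584


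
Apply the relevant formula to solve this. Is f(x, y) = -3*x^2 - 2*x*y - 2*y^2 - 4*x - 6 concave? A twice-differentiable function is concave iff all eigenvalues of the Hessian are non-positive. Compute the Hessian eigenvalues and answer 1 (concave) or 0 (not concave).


The Hessian of f(x,y) = -3*x^2 - 2*x*y - 2*y^2 - 4*x - 6 is:
H = [[-6, -2], [-2, -4]]
Trace = -6 - 4 = -10
Determinant = -6*-4 - (-2)^2 = 20
Discriminant = (-10)^2 - 4*20 = 20.0
Eigenvalues: lambda_1 = -7.2361, lambda_2 = -2.7639
The function is concave.

1


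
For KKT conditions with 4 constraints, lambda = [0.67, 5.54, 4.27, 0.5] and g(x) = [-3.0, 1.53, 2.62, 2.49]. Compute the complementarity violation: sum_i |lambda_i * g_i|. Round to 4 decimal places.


KKT complementary slackness check:
lambda_1 * g_1 = 0.67 * -3.0 = -2.01
lambda_2 * g_2 = 5.54 * 1.53 = 8.4762
lambda_3 * g_3 = 4.27 * 2.62 = 11.1874
lambda_4 * g_4 = 0.5 * 2.49 = 1.245
Total violation = 2.01 + 8.4762 + 11.1874 + 1.245 = 22.9186


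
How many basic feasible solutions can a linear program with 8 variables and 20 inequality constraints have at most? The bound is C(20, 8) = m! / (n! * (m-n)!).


Each vertex corresponds to some choice of n active constraints out of m, so the number of vertices is at most C(m, n) = m! / (n!(m-n)!).
m = 20, n = 8
Numerator: 20 * 19 * 18 * 17 * 16 * 15 * 14 * 13
Denominator: 8! = 40320
C(20, 8) = 125970


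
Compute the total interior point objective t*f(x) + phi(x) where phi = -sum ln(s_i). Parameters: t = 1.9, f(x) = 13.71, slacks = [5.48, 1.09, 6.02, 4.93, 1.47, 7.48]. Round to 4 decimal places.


Step 1: Compute log-barrier.
ln values: [1.7011, 0.0862, 1.7951, 1.5953, 0.3853, 2.0122]
phi = -(1.7011 + 0.0862 + 1.7951 + 1.5953 + 0.3853 + 2.0122) = -7.5752
Step 2: Compute augmented objective.
t*f(x) = 1.9*13.71 = 26.049
Total = 26.049 - 7.5752 = 18.4738


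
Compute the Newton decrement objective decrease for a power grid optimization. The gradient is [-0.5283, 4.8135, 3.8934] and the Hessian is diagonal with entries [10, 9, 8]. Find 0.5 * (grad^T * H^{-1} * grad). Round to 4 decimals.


Step 1: H is diagonal, so H^(-1) * g = [-0.0528, 0.5348, 0.4867].
Step 2: g^T H^(-1) g = sum_i g_i^2 / H_ii
  = (-0.5283)^2/10 + (4.8135)^2/9 + (3.8934)^2/8
  = 0.0279 + 2.5744 + 1.8948 = 4.4972
Step 3: Objective decrease = 0.5 * g^T H^(-1) g = 2.2486


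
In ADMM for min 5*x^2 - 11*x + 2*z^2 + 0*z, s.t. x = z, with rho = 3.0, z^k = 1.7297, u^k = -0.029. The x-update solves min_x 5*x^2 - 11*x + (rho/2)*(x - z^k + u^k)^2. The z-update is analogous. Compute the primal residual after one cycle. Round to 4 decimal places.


ADMM iteration with rho = 3.0, z^k = 1.7297, u^k = -0.029
Step 1: x-update.
Minimize 5*x^2 - 11*x + (3.0/2)*(x - 1.7297 - 0.029)^2
FOC: (2*5 + 3.0)*x = 11 + 3.0*(1.7297 + 0.029)
x^{k+1} = 1.252
Step 2: z-update.
Minimize 2*z^2 + 0*z + (3.0/2)*(1.252 - z - 0.029)^2
FOC: (2*2 + 3.0)*z = 0 + 3.0*(1.252 - 0.029)
z^{k+1} = 0.5241
Step 3: u-update.
u^{k+1} = -0.029 + 1.252 - 0.5241 = 0.6989
Step 4: Primal residual = |1.252 - 0.5241| = 0.7279


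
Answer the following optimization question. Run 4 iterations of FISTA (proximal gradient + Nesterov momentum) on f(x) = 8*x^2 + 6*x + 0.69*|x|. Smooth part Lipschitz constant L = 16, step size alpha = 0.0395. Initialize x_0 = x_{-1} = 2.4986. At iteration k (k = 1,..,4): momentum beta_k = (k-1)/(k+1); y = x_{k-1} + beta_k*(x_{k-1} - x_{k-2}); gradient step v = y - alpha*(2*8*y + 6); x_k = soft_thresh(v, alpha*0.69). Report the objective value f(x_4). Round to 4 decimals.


FISTA on f(x) = 8*x^2 + 6*x + 0.69*|x|
L = 16, alpha = 0.0395
Iteration 1: beta = 0.0, y = 2.4986 + 0.0*(2.4986 - 2.4986) = 2.4986
  grad(y) = 45.9776, v = y - alpha*grad = 0.6825
  prox(v) = soft_thresh(0.6825, 0.0273) = 0.6552
Iteration 2: beta = 0.3333, y = 0.6552 + 0.3333*(0.6552 - 2.4986) = 0.0408
  grad(y) = 6.6524, v = y - alpha*grad = -0.222
  prox(v) = soft_thresh(-0.222, 0.0273) = -0.1947
Iteration 3: beta = 0.5, y = -0.1947 + 0.5*(-0.1947 - 0.6552) = -0.6197
  grad(y) = -3.9156, v = y - alpha*grad = -0.4651
  prox(v) = soft_thresh(-0.4651, 0.0273) = -0.4378
Iteration 4: beta = 0.6, y = -0.4378 + 0.6*(-0.4378 + 0.1947) = -0.5836
  grad(y) = -3.3383, v = y - alpha*grad = -0.4518
  prox(v) = soft_thresh(-0.4518, 0.0273) = -0.4245
f(x_4) = 8*(-0.4245)^2 + 6*(-0.4245) + 0.69*|-0.4245| = -0.8125


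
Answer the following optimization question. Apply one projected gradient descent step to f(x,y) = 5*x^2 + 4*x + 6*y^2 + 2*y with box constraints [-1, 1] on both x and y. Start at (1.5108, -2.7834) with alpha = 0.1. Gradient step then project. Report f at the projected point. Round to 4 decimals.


Step 1: Compute gradient at (1.5108, -2.7834).
grad_x = 2*5*1.5108 + 4 = 19.108
grad_y = 2*6*-2.7834 + 2 = -31.4008
Step 2: Gradient step.
x_raw = 1.5108 - 0.1*19.108 = -0.4
y_raw = -2.7834 - 0.1*-31.4008 = 0.3567
Step 3: Project onto [-1, 1].
x_proj = clip(-0.4) = -0.4
y_proj = clip(0.3567) = 0.3567
Step 4: Evaluate f.
f(-0.4, 0.3567) = 0.6767


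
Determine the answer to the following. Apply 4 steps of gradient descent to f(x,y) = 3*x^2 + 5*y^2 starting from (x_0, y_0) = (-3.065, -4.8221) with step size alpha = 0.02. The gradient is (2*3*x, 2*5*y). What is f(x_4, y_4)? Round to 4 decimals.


Gradient descent on f(x,y) = 3*x^2 + 5*y^2.
Starting point: (-3.065, -4.8221), alpha = 0.02
Step 1: grad_x = 2*3*-3.065 = -18.39, grad_y = 2*5*-4.8221 = -48.221
  x_1 = -3.065 - 0.02*-18.39 = -2.6972
  y_1 = -4.8221 - 0.02*-48.221 = -3.8577
Step 2: grad_x = 2*3*-2.6972 = -16.1832, grad_y = 2*5*-3.8577 = -38.5768
  x_2 = -2.6972 - 0.02*-16.1832 = -2.3735
  y_2 = -3.8577 - 0.02*-38.5768 = -3.0861
Step 3: grad_x = 2*3*-2.3735 = -14.2412, grad_y = 2*5*-3.0861 = -30.8614
  x_3 = -2.3735 - 0.02*-14.2412 = -2.0887
  y_3 = -3.0861 - 0.02*-30.8614 = -2.4689
Step 4: grad_x = 2*3*-2.0887 = -12.5323, grad_y = 2*5*-2.4689 = -24.6892
  x_4 = -2.0887 - 0.02*-12.5323 = -1.8381
  y_4 = -2.4689 - 0.02*-24.6892 = -1.9751
f(-1.8381, -1.9751) = 3*(-1.8381)^2 + 5*(-1.9751)^2 = 29.6412


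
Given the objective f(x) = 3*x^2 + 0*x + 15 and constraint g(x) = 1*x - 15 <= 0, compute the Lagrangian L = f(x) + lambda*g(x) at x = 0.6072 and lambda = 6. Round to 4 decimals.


Step 1: Evaluate f(x).
f(0.6072) = 3*0.6072^2 + 0*0.6072 + 15 = 16.1061
Step 2: Evaluate g(x).
g(0.6072) = 1*0.6072 - 15 = -14.3928
Step 3: Compute Lagrangian.
L = 16.1061 + 6*-14.3928 = -70.2507


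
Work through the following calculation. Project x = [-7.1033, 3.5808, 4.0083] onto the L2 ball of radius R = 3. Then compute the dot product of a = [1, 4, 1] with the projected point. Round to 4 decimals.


Step 1: Compute ||x|| (intermediates to 6 decimals).
||x|| = sqrt((-7.1033)^2 + 3.5808^2 + 4.0083^2) = 8.907607
Step 2: Project.
Since ||x|| > R, scale = R/||x|| = 3/8.907607 = 0.336791, proj(x) = scale * x
proj(x) = [-2.392328, 1.205981, 1.349959]
Step 3: Dot product.
a^T * proj(x) = 1*(-2.392328) + 4*1.205981 + 1*1.349959 = 3.7816


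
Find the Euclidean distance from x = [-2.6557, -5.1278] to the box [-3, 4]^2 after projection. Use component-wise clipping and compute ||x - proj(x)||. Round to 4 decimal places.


Project each component onto [-3, 4].
clip(-2.6557) = -2.6557, clip(-5.1278) = -3.0
Projection = [-2.6557, -3.0]
Squared diffs: [0.0, 4.5275]
Distance = sqrt(4.5275) = 2.1278


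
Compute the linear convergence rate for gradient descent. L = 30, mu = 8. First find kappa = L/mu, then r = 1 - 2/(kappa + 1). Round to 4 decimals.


Step 1: Compute the condition number.
kappa = L/mu = 30/8 = 3.75
Step 2: Compute the convergence rate.
r = 1 - 2/(kappa + 1) = 1 - 2*mu/(L + mu) = (L - mu)/(L + mu) = 22/38 = 0.5789


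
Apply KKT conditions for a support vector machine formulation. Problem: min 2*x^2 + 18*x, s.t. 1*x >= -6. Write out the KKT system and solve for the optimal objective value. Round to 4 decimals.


Step 1: Try lambda = 0 (constraint inactive).
Stationarity: 2*2*x + 18 = 0
x* = -18/(2*2) = -4.5
Check constraint: 1*-4.5 = -4.5 >= -6 -- satisfied.
Step 2: Compute optimal value.
f(x*) = 2*(-4.5)^2 + 18*(-4.5) = -40.5


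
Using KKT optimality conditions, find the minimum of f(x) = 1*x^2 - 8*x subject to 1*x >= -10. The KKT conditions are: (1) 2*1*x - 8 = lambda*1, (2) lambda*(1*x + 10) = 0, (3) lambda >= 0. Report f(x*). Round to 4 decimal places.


Step 1: Try lambda = 0 (constraint inactive).
Stationarity: 2*1*x - 8 = 0
x* = 8/(2*1) = 4.0
Check constraint: 1*4.0 = 4.0 >= -10 -- satisfied.
Step 2: Compute optimal value.
f(x*) = 1*4.0^2 - 8*4.0 = -16.0


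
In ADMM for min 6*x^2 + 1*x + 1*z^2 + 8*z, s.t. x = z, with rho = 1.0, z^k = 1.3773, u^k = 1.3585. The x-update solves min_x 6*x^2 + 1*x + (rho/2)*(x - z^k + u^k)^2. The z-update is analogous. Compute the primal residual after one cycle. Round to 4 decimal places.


ADMM iteration with rho = 1.0, z^k = 1.3773, u^k = 1.3585
Step 1: x-update.
Minimize 6*x^2 + 1*x + (1.0/2)*(x - 1.3773 + 1.3585)^2
FOC: (2*6 + 1.0)*x = -1 + 1.0*(1.3773 - 1.3585)
x^{k+1} = -0.0755
Step 2: z-update.
Minimize 1*z^2 + 8*z + (1.0/2)*(-0.0755 - z + 1.3585)^2
FOC: (2*1 + 1.0)*z = -8 + 1.0*(-0.0755 + 1.3585)
z^{k+1} = -2.239
Step 3: u-update.
u^{k+1} = 1.3585 - 0.0755 + 2.239 = 3.522
Step 4: Primal residual = |-0.0755 + 2.239| = 2.1635


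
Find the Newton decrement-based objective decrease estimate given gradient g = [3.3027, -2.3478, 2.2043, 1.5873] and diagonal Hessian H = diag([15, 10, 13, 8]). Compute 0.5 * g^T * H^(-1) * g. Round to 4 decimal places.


Step 1: H is diagonal, so H^(-1) * g = [0.2202, -0.2348, 0.1696, 0.1984].
Step 2: g^T H^(-1) g = sum_i g_i^2 / H_ii
  = (3.3027)^2/15 + (-2.3478)^2/10 + (2.2043)^2/13 + (1.5873)^2/8
  = 0.7272 + 0.5512 + 0.3738 + 0.3149 = 1.9671
Step 3: Objective decrease = 0.5 * g^T H^(-1) g = 0.9836


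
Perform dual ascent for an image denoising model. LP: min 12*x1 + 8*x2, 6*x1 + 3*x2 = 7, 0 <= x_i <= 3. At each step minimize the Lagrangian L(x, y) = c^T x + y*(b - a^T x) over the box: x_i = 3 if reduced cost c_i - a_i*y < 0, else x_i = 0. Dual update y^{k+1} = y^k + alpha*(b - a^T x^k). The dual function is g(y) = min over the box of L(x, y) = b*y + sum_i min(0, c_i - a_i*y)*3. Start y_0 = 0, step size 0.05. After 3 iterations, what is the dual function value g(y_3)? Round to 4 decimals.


Dual ascent for LP: min 12*x1 + 8*x2, 6*x1 + 3*x2 = 7, 0 <= x_i <= 3
Step 1: y^k = 0.0, reduced costs: (12.0, 8.0)
  x^k = (0.0, 0.0), subgradient = b - a^T x = 7.0
  y^{k+1} = 0.0 + 0.05*7.0 = 0.35
Step 2: y^k = 0.35, reduced costs: (9.9, 6.95)
  x^k = (0.0, 0.0), subgradient = b - a^T x = 7.0
  y^{k+1} = 0.35 + 0.05*7.0 = 0.7
Step 3: y^k = 0.7, reduced costs: (7.8, 5.9)
  x^k = (0.0, 0.0), subgradient = b - a^T x = 7.0
  y^{k+1} = 0.7 + 0.05*7.0 = 1.05
Dual objective at y_3 = 1.05: reduced costs (5.7, 4.85), box minimizer x = (0.0, 0.0)
g(y_3) = b*y + (c1 - a1*y)*x1 + (c2 - a2*y)*x2 = 7*1.05 + 5.7*0.0 + 4.85*0.0 = 7.35 + 0.0 + 0.0 = 7.35


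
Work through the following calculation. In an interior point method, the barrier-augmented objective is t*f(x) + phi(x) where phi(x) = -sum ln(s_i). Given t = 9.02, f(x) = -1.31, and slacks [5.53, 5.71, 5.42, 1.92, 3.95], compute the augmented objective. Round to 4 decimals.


Step 1: Compute log-barrier.
ln values: [1.7102, 1.7422, 1.6901, 0.6523, 1.3737]
phi = -(1.7102 + 1.7422 + 1.6901 + 0.6523 + 1.3737) = -7.1685
Step 2: Compute augmented objective.
t*f(x) = 9.02*-1.31 = -11.8162
Total = -11.8162 - 7.1685 = -18.9847


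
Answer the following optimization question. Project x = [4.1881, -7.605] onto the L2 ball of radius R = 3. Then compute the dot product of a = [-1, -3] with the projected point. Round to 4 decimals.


Step 1: Compute ||x|| (intermediates to 6 decimals).
||x|| = sqrt(4.1881^2 + (-7.605)^2) = 8.681947
Step 2: Project.
Since ||x|| > R, scale = R/||x|| = 3/8.681947 = 0.345545, proj(x) = scale * x
proj(x) = [1.447177, -2.62787]
Step 3: Dot product.
a^T * proj(x) = -1*1.447177 - 3*(-2.62787) = 6.4364


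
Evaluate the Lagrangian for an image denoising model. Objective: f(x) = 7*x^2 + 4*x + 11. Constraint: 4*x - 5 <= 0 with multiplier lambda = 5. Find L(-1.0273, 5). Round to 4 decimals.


Step 1: Evaluate f(x).
f(-1.0273) = 7*(-1.0273)^2 + 4*(-1.0273) + 11 = 14.2782
Step 2: Evaluate g(x).
g(-1.0273) = 4*-1.0273 - 5 = -9.1092
Step 3: Compute Lagrangian.
L = 14.2782 + 5*-9.1092 = -31.2678


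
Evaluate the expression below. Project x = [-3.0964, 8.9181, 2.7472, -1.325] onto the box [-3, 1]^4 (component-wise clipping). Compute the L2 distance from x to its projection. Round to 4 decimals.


Project each component onto [-3, 1].
clip(-3.0964) = -3.0, clip(8.9181) = 1.0, clip(2.7472) = 1.0, clip(-1.325) = -1.325
Projection = [-3.0, 1.0, 1.0, -1.325]
Squared diffs: [0.0093, 62.6963, 3.0527, 0.0]
Distance = sqrt(65.7583) = 8.1091


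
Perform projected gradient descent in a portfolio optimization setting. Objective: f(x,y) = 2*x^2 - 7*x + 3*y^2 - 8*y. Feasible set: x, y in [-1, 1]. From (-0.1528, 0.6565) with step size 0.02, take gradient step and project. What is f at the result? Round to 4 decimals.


Step 1: Compute gradient at (-0.1528, 0.6565).
grad_x = 2*2*-0.1528 - 7 = -7.6112
grad_y = 2*3*0.6565 - 8 = -4.061
Step 2: Gradient step.
x_raw = -0.1528 - 0.02*-7.6112 = -0.0006
y_raw = 0.6565 - 0.02*-4.061 = 0.7377
Step 3: Project onto [-1, 1].
x_proj = clip(-0.0006) = -0.0006
y_proj = clip(0.7377) = 0.7377
Step 4: Evaluate f.
f(-0.0006, 0.7377) = -4.265


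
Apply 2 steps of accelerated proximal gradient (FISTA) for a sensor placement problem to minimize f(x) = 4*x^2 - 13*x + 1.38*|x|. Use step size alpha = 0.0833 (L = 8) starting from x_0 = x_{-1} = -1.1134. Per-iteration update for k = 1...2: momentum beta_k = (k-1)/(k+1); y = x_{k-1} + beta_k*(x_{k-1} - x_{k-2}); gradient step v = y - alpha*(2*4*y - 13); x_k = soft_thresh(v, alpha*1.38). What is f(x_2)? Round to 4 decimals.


FISTA on f(x) = 4*x^2 - 13*x + 1.38*|x|
L = 8, alpha = 0.0833
Iteration 1: beta = 0.0, y = -1.1134 + 0.0*(-1.1134 + 1.1134) = -1.1134
  grad(y) = -21.9072, v = y - alpha*grad = 0.7115
  prox(v) = soft_thresh(0.7115, 0.115) = 0.5965
Iteration 2: beta = 0.3333, y = 0.5965 + 0.3333*(0.5965 + 1.1134) = 1.1665
  grad(y) = -3.6681, v = y - alpha*grad = 1.472
  prox(v) = soft_thresh(1.472, 0.115) = 1.3571
f(x_2) = 4*1.3571^2 - 13*1.3571 + 1.38*|1.3571| = -8.4026


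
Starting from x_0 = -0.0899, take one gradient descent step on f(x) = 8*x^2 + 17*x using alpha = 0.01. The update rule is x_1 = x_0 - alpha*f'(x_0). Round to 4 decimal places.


We compute the gradient at x_0 and apply the update.
f'(x) = 16*x + 17
f'(-0.0899) = 16*-0.0899 + 17 = 15.5616
x_1 = -0.0899 - 0.01*15.5616 = -0.2455


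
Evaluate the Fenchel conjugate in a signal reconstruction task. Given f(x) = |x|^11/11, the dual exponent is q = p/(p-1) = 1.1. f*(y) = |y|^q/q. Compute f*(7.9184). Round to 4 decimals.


The conjugate exponent q satisfies 1/p + 1/q = 1.
p = 11, so q = 11/(11 - 1) = 1.1
|y|^q = 7.9184^1.1 = 9.7387
f*(7.9184) = 9.7387 / 1.1 = 8.8534
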